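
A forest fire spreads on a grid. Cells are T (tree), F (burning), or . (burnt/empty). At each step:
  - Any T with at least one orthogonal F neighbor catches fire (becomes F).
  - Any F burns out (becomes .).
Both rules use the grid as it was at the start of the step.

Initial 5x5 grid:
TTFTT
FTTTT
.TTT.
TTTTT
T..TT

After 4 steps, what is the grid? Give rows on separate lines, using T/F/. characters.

Step 1: 5 trees catch fire, 2 burn out
  FF.FT
  .FFTT
  .TTT.
  TTTTT
  T..TT
Step 2: 4 trees catch fire, 5 burn out
  ....F
  ...FT
  .FFT.
  TTTTT
  T..TT
Step 3: 4 trees catch fire, 4 burn out
  .....
  ....F
  ...F.
  TFFTT
  T..TT
Step 4: 2 trees catch fire, 4 burn out
  .....
  .....
  .....
  F..FT
  T..TT

.....
.....
.....
F..FT
T..TT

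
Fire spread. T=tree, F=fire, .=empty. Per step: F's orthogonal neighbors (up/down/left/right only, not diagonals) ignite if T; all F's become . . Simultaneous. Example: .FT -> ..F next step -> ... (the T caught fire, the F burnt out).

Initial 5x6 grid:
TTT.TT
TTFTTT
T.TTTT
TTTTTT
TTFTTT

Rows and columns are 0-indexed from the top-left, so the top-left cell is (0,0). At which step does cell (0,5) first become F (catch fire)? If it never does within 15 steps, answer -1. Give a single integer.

Step 1: cell (0,5)='T' (+7 fires, +2 burnt)
Step 2: cell (0,5)='T' (+8 fires, +7 burnt)
Step 3: cell (0,5)='T' (+8 fires, +8 burnt)
Step 4: cell (0,5)='F' (+3 fires, +8 burnt)
  -> target ignites at step 4
Step 5: cell (0,5)='.' (+0 fires, +3 burnt)
  fire out at step 5

4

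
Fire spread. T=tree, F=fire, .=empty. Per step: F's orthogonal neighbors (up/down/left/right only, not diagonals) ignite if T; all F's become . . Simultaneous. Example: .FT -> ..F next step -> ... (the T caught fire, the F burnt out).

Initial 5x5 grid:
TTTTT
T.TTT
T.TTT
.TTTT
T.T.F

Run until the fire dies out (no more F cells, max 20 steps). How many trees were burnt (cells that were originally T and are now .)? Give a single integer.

Answer: 18

Derivation:
Step 1: +1 fires, +1 burnt (F count now 1)
Step 2: +2 fires, +1 burnt (F count now 2)
Step 3: +3 fires, +2 burnt (F count now 3)
Step 4: +5 fires, +3 burnt (F count now 5)
Step 5: +2 fires, +5 burnt (F count now 2)
Step 6: +1 fires, +2 burnt (F count now 1)
Step 7: +1 fires, +1 burnt (F count now 1)
Step 8: +1 fires, +1 burnt (F count now 1)
Step 9: +1 fires, +1 burnt (F count now 1)
Step 10: +1 fires, +1 burnt (F count now 1)
Step 11: +0 fires, +1 burnt (F count now 0)
Fire out after step 11
Initially T: 19, now '.': 24
Total burnt (originally-T cells now '.'): 18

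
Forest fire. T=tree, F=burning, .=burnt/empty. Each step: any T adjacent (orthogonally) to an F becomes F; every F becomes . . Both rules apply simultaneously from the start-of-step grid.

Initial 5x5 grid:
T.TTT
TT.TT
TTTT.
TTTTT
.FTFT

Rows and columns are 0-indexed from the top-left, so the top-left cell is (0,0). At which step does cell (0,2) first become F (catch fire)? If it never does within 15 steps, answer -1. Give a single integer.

Step 1: cell (0,2)='T' (+4 fires, +2 burnt)
Step 2: cell (0,2)='T' (+5 fires, +4 burnt)
Step 3: cell (0,2)='T' (+4 fires, +5 burnt)
Step 4: cell (0,2)='T' (+3 fires, +4 burnt)
Step 5: cell (0,2)='F' (+3 fires, +3 burnt)
  -> target ignites at step 5
Step 6: cell (0,2)='.' (+0 fires, +3 burnt)
  fire out at step 6

5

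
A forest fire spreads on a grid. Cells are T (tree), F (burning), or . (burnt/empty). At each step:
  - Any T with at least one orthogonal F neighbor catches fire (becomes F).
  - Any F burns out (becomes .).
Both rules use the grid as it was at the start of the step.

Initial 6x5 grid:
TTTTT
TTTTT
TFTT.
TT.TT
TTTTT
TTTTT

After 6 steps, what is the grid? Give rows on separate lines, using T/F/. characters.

Step 1: 4 trees catch fire, 1 burn out
  TTTTT
  TFTTT
  F.FT.
  TF.TT
  TTTTT
  TTTTT
Step 2: 6 trees catch fire, 4 burn out
  TFTTT
  F.FTT
  ...F.
  F..TT
  TFTTT
  TTTTT
Step 3: 7 trees catch fire, 6 burn out
  F.FTT
  ...FT
  .....
  ...FT
  F.FTT
  TFTTT
Step 4: 6 trees catch fire, 7 burn out
  ...FT
  ....F
  .....
  ....F
  ...FT
  F.FTT
Step 5: 3 trees catch fire, 6 burn out
  ....F
  .....
  .....
  .....
  ....F
  ...FT
Step 6: 1 trees catch fire, 3 burn out
  .....
  .....
  .....
  .....
  .....
  ....F

.....
.....
.....
.....
.....
....F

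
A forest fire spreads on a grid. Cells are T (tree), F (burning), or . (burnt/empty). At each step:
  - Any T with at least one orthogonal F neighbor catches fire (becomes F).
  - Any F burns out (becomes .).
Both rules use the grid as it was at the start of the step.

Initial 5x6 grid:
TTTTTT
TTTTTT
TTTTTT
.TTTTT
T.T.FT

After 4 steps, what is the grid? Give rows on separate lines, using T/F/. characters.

Step 1: 2 trees catch fire, 1 burn out
  TTTTTT
  TTTTTT
  TTTTTT
  .TTTFT
  T.T..F
Step 2: 3 trees catch fire, 2 burn out
  TTTTTT
  TTTTTT
  TTTTFT
  .TTF.F
  T.T...
Step 3: 4 trees catch fire, 3 burn out
  TTTTTT
  TTTTFT
  TTTF.F
  .TF...
  T.T...
Step 4: 6 trees catch fire, 4 burn out
  TTTTFT
  TTTF.F
  TTF...
  .F....
  T.F...

TTTTFT
TTTF.F
TTF...
.F....
T.F...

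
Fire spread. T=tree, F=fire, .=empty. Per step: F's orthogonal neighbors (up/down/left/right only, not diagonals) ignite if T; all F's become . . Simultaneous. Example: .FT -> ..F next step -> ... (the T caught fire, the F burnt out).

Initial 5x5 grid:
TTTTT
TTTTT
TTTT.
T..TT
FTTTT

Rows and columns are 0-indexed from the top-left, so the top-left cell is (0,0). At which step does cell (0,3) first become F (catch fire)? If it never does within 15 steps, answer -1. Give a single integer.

Step 1: cell (0,3)='T' (+2 fires, +1 burnt)
Step 2: cell (0,3)='T' (+2 fires, +2 burnt)
Step 3: cell (0,3)='T' (+3 fires, +2 burnt)
Step 4: cell (0,3)='T' (+5 fires, +3 burnt)
Step 5: cell (0,3)='T' (+4 fires, +5 burnt)
Step 6: cell (0,3)='T' (+2 fires, +4 burnt)
Step 7: cell (0,3)='F' (+2 fires, +2 burnt)
  -> target ignites at step 7
Step 8: cell (0,3)='.' (+1 fires, +2 burnt)
Step 9: cell (0,3)='.' (+0 fires, +1 burnt)
  fire out at step 9

7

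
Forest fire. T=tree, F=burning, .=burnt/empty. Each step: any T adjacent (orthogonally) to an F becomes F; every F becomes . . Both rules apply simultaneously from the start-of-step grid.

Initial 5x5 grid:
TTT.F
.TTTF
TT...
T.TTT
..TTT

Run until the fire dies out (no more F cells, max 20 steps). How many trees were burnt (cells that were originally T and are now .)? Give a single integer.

Step 1: +1 fires, +2 burnt (F count now 1)
Step 2: +1 fires, +1 burnt (F count now 1)
Step 3: +2 fires, +1 burnt (F count now 2)
Step 4: +2 fires, +2 burnt (F count now 2)
Step 5: +2 fires, +2 burnt (F count now 2)
Step 6: +1 fires, +2 burnt (F count now 1)
Step 7: +0 fires, +1 burnt (F count now 0)
Fire out after step 7
Initially T: 15, now '.': 19
Total burnt (originally-T cells now '.'): 9

Answer: 9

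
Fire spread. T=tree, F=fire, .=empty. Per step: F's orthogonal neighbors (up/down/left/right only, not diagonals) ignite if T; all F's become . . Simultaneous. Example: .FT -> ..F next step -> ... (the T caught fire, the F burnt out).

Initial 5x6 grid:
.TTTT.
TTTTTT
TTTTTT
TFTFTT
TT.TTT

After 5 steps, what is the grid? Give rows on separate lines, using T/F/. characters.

Step 1: 7 trees catch fire, 2 burn out
  .TTTT.
  TTTTTT
  TFTFTT
  F.F.FT
  TF.FTT
Step 2: 8 trees catch fire, 7 burn out
  .TTTT.
  TFTFTT
  F.F.FT
  .....F
  F...FT
Step 3: 7 trees catch fire, 8 burn out
  .FTFT.
  F.F.FT
  .....F
  ......
  .....F
Step 4: 3 trees catch fire, 7 burn out
  ..F.F.
  .....F
  ......
  ......
  ......
Step 5: 0 trees catch fire, 3 burn out
  ......
  ......
  ......
  ......
  ......

......
......
......
......
......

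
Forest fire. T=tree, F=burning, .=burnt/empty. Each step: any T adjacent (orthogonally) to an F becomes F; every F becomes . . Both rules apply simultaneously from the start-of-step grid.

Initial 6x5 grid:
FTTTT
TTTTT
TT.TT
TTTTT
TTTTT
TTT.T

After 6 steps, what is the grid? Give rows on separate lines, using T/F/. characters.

Step 1: 2 trees catch fire, 1 burn out
  .FTTT
  FTTTT
  TT.TT
  TTTTT
  TTTTT
  TTT.T
Step 2: 3 trees catch fire, 2 burn out
  ..FTT
  .FTTT
  FT.TT
  TTTTT
  TTTTT
  TTT.T
Step 3: 4 trees catch fire, 3 burn out
  ...FT
  ..FTT
  .F.TT
  FTTTT
  TTTTT
  TTT.T
Step 4: 4 trees catch fire, 4 burn out
  ....F
  ...FT
  ...TT
  .FTTT
  FTTTT
  TTT.T
Step 5: 5 trees catch fire, 4 burn out
  .....
  ....F
  ...FT
  ..FTT
  .FTTT
  FTT.T
Step 6: 4 trees catch fire, 5 burn out
  .....
  .....
  ....F
  ...FT
  ..FTT
  .FT.T

.....
.....
....F
...FT
..FTT
.FT.T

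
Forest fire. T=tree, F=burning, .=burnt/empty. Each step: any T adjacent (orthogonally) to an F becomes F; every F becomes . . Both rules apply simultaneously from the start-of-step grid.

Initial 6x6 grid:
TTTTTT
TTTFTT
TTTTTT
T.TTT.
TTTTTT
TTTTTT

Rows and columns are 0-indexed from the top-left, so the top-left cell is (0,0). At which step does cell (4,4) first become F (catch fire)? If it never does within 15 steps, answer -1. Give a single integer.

Step 1: cell (4,4)='T' (+4 fires, +1 burnt)
Step 2: cell (4,4)='T' (+7 fires, +4 burnt)
Step 3: cell (4,4)='T' (+8 fires, +7 burnt)
Step 4: cell (4,4)='F' (+5 fires, +8 burnt)
  -> target ignites at step 4
Step 5: cell (4,4)='.' (+5 fires, +5 burnt)
Step 6: cell (4,4)='.' (+3 fires, +5 burnt)
Step 7: cell (4,4)='.' (+1 fires, +3 burnt)
Step 8: cell (4,4)='.' (+0 fires, +1 burnt)
  fire out at step 8

4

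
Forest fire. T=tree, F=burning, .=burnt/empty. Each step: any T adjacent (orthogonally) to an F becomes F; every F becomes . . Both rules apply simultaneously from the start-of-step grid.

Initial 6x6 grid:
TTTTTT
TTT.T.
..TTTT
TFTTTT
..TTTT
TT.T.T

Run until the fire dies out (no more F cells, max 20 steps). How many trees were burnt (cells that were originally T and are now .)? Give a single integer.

Step 1: +2 fires, +1 burnt (F count now 2)
Step 2: +3 fires, +2 burnt (F count now 3)
Step 3: +4 fires, +3 burnt (F count now 4)
Step 4: +6 fires, +4 burnt (F count now 6)
Step 5: +6 fires, +6 burnt (F count now 6)
Step 6: +3 fires, +6 burnt (F count now 3)
Step 7: +1 fires, +3 burnt (F count now 1)
Step 8: +0 fires, +1 burnt (F count now 0)
Fire out after step 8
Initially T: 27, now '.': 34
Total burnt (originally-T cells now '.'): 25

Answer: 25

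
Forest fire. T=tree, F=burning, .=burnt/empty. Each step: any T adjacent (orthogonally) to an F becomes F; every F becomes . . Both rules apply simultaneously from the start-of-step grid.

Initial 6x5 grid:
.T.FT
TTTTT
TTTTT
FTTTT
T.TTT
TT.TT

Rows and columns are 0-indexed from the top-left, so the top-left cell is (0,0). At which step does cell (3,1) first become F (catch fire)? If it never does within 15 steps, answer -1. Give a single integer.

Step 1: cell (3,1)='F' (+5 fires, +2 burnt)
  -> target ignites at step 1
Step 2: cell (3,1)='.' (+7 fires, +5 burnt)
Step 3: cell (3,1)='.' (+6 fires, +7 burnt)
Step 4: cell (3,1)='.' (+3 fires, +6 burnt)
Step 5: cell (3,1)='.' (+2 fires, +3 burnt)
Step 6: cell (3,1)='.' (+1 fires, +2 burnt)
Step 7: cell (3,1)='.' (+0 fires, +1 burnt)
  fire out at step 7

1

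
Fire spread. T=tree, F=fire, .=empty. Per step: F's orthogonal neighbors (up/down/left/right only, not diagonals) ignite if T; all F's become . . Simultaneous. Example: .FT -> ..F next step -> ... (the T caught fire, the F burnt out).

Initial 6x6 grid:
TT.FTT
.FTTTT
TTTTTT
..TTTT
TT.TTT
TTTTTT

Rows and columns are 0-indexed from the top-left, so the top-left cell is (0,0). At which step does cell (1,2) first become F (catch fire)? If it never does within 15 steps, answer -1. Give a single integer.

Step 1: cell (1,2)='F' (+5 fires, +2 burnt)
  -> target ignites at step 1
Step 2: cell (1,2)='.' (+6 fires, +5 burnt)
Step 3: cell (1,2)='.' (+4 fires, +6 burnt)
Step 4: cell (1,2)='.' (+3 fires, +4 burnt)
Step 5: cell (1,2)='.' (+3 fires, +3 burnt)
Step 6: cell (1,2)='.' (+3 fires, +3 burnt)
Step 7: cell (1,2)='.' (+2 fires, +3 burnt)
Step 8: cell (1,2)='.' (+2 fires, +2 burnt)
Step 9: cell (1,2)='.' (+1 fires, +2 burnt)
Step 10: cell (1,2)='.' (+0 fires, +1 burnt)
  fire out at step 10

1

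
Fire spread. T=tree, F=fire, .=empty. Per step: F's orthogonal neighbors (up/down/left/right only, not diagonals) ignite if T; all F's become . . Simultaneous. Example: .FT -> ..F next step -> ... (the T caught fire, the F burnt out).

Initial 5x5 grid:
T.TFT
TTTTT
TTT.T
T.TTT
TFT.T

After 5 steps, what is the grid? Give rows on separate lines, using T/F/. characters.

Step 1: 5 trees catch fire, 2 burn out
  T.F.F
  TTTFT
  TTT.T
  T.TTT
  F.F.T
Step 2: 4 trees catch fire, 5 burn out
  T....
  TTF.F
  TTT.T
  F.FTT
  ....T
Step 3: 5 trees catch fire, 4 burn out
  T....
  TF...
  FTF.F
  ...FT
  ....T
Step 4: 3 trees catch fire, 5 burn out
  T....
  F....
  .F...
  ....F
  ....T
Step 5: 2 trees catch fire, 3 burn out
  F....
  .....
  .....
  .....
  ....F

F....
.....
.....
.....
....F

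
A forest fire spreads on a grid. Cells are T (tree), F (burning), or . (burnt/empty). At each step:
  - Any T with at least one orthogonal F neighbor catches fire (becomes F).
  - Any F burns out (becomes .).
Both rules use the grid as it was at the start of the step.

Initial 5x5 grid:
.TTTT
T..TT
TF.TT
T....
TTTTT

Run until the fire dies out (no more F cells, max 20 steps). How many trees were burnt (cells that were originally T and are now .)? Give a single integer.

Answer: 8

Derivation:
Step 1: +1 fires, +1 burnt (F count now 1)
Step 2: +2 fires, +1 burnt (F count now 2)
Step 3: +1 fires, +2 burnt (F count now 1)
Step 4: +1 fires, +1 burnt (F count now 1)
Step 5: +1 fires, +1 burnt (F count now 1)
Step 6: +1 fires, +1 burnt (F count now 1)
Step 7: +1 fires, +1 burnt (F count now 1)
Step 8: +0 fires, +1 burnt (F count now 0)
Fire out after step 8
Initially T: 16, now '.': 17
Total burnt (originally-T cells now '.'): 8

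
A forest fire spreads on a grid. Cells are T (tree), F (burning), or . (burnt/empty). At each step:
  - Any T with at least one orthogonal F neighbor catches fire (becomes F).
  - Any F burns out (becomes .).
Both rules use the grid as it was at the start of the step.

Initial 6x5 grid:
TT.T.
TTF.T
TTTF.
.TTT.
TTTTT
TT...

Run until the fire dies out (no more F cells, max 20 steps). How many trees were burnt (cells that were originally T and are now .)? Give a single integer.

Step 1: +3 fires, +2 burnt (F count now 3)
Step 2: +5 fires, +3 burnt (F count now 5)
Step 3: +5 fires, +5 burnt (F count now 5)
Step 4: +1 fires, +5 burnt (F count now 1)
Step 5: +2 fires, +1 burnt (F count now 2)
Step 6: +1 fires, +2 burnt (F count now 1)
Step 7: +0 fires, +1 burnt (F count now 0)
Fire out after step 7
Initially T: 19, now '.': 28
Total burnt (originally-T cells now '.'): 17

Answer: 17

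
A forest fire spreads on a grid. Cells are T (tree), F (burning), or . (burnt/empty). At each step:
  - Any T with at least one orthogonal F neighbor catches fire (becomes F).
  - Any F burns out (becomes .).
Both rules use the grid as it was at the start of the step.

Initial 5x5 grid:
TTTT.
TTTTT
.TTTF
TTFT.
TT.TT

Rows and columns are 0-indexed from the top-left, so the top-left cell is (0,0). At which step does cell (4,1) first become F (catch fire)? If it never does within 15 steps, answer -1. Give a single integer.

Step 1: cell (4,1)='T' (+5 fires, +2 burnt)
Step 2: cell (4,1)='F' (+6 fires, +5 burnt)
  -> target ignites at step 2
Step 3: cell (4,1)='.' (+5 fires, +6 burnt)
Step 4: cell (4,1)='.' (+2 fires, +5 burnt)
Step 5: cell (4,1)='.' (+1 fires, +2 burnt)
Step 6: cell (4,1)='.' (+0 fires, +1 burnt)
  fire out at step 6

2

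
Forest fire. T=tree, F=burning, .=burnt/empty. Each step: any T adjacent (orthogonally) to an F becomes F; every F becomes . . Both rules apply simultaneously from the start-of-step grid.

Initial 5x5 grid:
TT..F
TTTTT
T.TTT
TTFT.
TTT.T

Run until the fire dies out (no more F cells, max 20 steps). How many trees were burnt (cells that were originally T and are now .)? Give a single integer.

Answer: 17

Derivation:
Step 1: +5 fires, +2 burnt (F count now 5)
Step 2: +6 fires, +5 burnt (F count now 6)
Step 3: +3 fires, +6 burnt (F count now 3)
Step 4: +2 fires, +3 burnt (F count now 2)
Step 5: +1 fires, +2 burnt (F count now 1)
Step 6: +0 fires, +1 burnt (F count now 0)
Fire out after step 6
Initially T: 18, now '.': 24
Total burnt (originally-T cells now '.'): 17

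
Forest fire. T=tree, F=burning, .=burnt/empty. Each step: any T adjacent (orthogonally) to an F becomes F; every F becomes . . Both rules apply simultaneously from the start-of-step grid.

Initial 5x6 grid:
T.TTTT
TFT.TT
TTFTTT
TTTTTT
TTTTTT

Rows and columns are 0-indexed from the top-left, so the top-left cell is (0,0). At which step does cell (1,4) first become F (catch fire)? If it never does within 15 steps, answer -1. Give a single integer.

Step 1: cell (1,4)='T' (+5 fires, +2 burnt)
Step 2: cell (1,4)='T' (+7 fires, +5 burnt)
Step 3: cell (1,4)='F' (+7 fires, +7 burnt)
  -> target ignites at step 3
Step 4: cell (1,4)='.' (+5 fires, +7 burnt)
Step 5: cell (1,4)='.' (+2 fires, +5 burnt)
Step 6: cell (1,4)='.' (+0 fires, +2 burnt)
  fire out at step 6

3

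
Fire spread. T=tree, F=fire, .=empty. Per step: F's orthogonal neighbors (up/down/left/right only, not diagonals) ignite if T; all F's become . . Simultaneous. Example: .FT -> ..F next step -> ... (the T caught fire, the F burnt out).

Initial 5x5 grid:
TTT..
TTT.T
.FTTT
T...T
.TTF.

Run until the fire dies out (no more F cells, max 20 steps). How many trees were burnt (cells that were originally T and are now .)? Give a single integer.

Answer: 13

Derivation:
Step 1: +3 fires, +2 burnt (F count now 3)
Step 2: +5 fires, +3 burnt (F count now 5)
Step 3: +3 fires, +5 burnt (F count now 3)
Step 4: +2 fires, +3 burnt (F count now 2)
Step 5: +0 fires, +2 burnt (F count now 0)
Fire out after step 5
Initially T: 14, now '.': 24
Total burnt (originally-T cells now '.'): 13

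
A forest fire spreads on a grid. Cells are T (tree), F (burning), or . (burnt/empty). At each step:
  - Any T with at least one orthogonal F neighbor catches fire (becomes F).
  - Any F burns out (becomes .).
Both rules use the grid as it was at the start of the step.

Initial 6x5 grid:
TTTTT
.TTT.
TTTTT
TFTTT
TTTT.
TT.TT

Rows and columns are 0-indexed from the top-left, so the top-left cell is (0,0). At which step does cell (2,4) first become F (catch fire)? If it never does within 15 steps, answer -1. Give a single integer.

Step 1: cell (2,4)='T' (+4 fires, +1 burnt)
Step 2: cell (2,4)='T' (+7 fires, +4 burnt)
Step 3: cell (2,4)='T' (+6 fires, +7 burnt)
Step 4: cell (2,4)='F' (+5 fires, +6 burnt)
  -> target ignites at step 4
Step 5: cell (2,4)='.' (+2 fires, +5 burnt)
Step 6: cell (2,4)='.' (+1 fires, +2 burnt)
Step 7: cell (2,4)='.' (+0 fires, +1 burnt)
  fire out at step 7

4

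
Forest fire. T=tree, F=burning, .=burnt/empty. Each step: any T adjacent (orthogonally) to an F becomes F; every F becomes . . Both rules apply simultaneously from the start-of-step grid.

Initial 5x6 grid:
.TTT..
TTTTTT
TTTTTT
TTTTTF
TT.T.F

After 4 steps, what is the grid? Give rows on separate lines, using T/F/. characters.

Step 1: 2 trees catch fire, 2 burn out
  .TTT..
  TTTTTT
  TTTTTF
  TTTTF.
  TT.T..
Step 2: 3 trees catch fire, 2 burn out
  .TTT..
  TTTTTF
  TTTTF.
  TTTF..
  TT.T..
Step 3: 4 trees catch fire, 3 burn out
  .TTT..
  TTTTF.
  TTTF..
  TTF...
  TT.F..
Step 4: 3 trees catch fire, 4 burn out
  .TTT..
  TTTF..
  TTF...
  TF....
  TT....

.TTT..
TTTF..
TTF...
TF....
TT....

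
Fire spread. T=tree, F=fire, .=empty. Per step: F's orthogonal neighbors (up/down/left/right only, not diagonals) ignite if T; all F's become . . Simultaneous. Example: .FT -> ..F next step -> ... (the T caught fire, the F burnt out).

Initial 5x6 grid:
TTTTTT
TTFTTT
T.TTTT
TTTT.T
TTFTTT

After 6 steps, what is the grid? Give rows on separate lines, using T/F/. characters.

Step 1: 7 trees catch fire, 2 burn out
  TTFTTT
  TF.FTT
  T.FTTT
  TTFT.T
  TF.FTT
Step 2: 9 trees catch fire, 7 burn out
  TF.FTT
  F...FT
  T..FTT
  TF.F.T
  F...FT
Step 3: 7 trees catch fire, 9 burn out
  F...FT
  .....F
  F...FT
  F....T
  .....F
Step 4: 3 trees catch fire, 7 burn out
  .....F
  ......
  .....F
  .....F
  ......
Step 5: 0 trees catch fire, 3 burn out
  ......
  ......
  ......
  ......
  ......
Step 6: 0 trees catch fire, 0 burn out
  ......
  ......
  ......
  ......
  ......

......
......
......
......
......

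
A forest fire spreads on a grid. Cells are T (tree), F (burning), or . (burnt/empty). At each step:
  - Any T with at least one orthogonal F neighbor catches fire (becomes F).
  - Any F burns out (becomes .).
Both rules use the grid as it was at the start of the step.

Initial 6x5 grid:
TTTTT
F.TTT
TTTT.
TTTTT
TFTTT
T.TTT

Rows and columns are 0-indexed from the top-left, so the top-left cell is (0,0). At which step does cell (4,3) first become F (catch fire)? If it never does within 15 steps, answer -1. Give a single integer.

Step 1: cell (4,3)='T' (+5 fires, +2 burnt)
Step 2: cell (4,3)='F' (+7 fires, +5 burnt)
  -> target ignites at step 2
Step 3: cell (4,3)='.' (+5 fires, +7 burnt)
Step 4: cell (4,3)='.' (+5 fires, +5 burnt)
Step 5: cell (4,3)='.' (+2 fires, +5 burnt)
Step 6: cell (4,3)='.' (+1 fires, +2 burnt)
Step 7: cell (4,3)='.' (+0 fires, +1 burnt)
  fire out at step 7

2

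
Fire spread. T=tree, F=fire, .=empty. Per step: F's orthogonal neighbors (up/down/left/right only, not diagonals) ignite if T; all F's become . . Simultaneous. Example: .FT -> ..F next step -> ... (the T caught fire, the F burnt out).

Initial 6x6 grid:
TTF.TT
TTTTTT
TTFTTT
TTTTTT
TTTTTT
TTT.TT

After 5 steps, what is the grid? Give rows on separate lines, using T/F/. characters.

Step 1: 5 trees catch fire, 2 burn out
  TF..TT
  TTFTTT
  TF.FTT
  TTFTTT
  TTTTTT
  TTT.TT
Step 2: 8 trees catch fire, 5 burn out
  F...TT
  TF.FTT
  F...FT
  TF.FTT
  TTFTTT
  TTT.TT
Step 3: 8 trees catch fire, 8 burn out
  ....TT
  F...FT
  .....F
  F...FT
  TF.FTT
  TTF.TT
Step 4: 6 trees catch fire, 8 burn out
  ....FT
  .....F
  ......
  .....F
  F...FT
  TF..TT
Step 5: 4 trees catch fire, 6 burn out
  .....F
  ......
  ......
  ......
  .....F
  F...FT

.....F
......
......
......
.....F
F...FT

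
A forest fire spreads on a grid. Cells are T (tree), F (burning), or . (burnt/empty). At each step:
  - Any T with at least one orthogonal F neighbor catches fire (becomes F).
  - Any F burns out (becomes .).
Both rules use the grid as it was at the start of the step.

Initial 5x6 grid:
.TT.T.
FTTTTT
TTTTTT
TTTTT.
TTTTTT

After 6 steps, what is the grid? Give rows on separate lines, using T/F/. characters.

Step 1: 2 trees catch fire, 1 burn out
  .TT.T.
  .FTTTT
  FTTTTT
  TTTTT.
  TTTTTT
Step 2: 4 trees catch fire, 2 burn out
  .FT.T.
  ..FTTT
  .FTTTT
  FTTTT.
  TTTTTT
Step 3: 5 trees catch fire, 4 burn out
  ..F.T.
  ...FTT
  ..FTTT
  .FTTT.
  FTTTTT
Step 4: 4 trees catch fire, 5 burn out
  ....T.
  ....FT
  ...FTT
  ..FTT.
  .FTTTT
Step 5: 5 trees catch fire, 4 burn out
  ....F.
  .....F
  ....FT
  ...FT.
  ..FTTT
Step 6: 3 trees catch fire, 5 burn out
  ......
  ......
  .....F
  ....F.
  ...FTT

......
......
.....F
....F.
...FTT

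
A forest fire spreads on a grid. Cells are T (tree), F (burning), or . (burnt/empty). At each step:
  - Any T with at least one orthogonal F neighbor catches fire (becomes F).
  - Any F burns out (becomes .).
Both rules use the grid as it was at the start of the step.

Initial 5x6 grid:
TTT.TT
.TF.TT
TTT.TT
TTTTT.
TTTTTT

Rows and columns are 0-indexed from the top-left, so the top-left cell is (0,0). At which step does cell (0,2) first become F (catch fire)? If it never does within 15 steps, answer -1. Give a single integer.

Step 1: cell (0,2)='F' (+3 fires, +1 burnt)
  -> target ignites at step 1
Step 2: cell (0,2)='.' (+3 fires, +3 burnt)
Step 3: cell (0,2)='.' (+5 fires, +3 burnt)
Step 4: cell (0,2)='.' (+4 fires, +5 burnt)
Step 5: cell (0,2)='.' (+3 fires, +4 burnt)
Step 6: cell (0,2)='.' (+3 fires, +3 burnt)
Step 7: cell (0,2)='.' (+2 fires, +3 burnt)
Step 8: cell (0,2)='.' (+1 fires, +2 burnt)
Step 9: cell (0,2)='.' (+0 fires, +1 burnt)
  fire out at step 9

1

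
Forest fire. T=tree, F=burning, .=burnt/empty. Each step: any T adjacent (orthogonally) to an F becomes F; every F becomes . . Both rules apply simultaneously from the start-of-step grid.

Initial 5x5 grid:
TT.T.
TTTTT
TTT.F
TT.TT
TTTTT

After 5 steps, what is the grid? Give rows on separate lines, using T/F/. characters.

Step 1: 2 trees catch fire, 1 burn out
  TT.T.
  TTTTF
  TTT..
  TT.TF
  TTTTT
Step 2: 3 trees catch fire, 2 burn out
  TT.T.
  TTTF.
  TTT..
  TT.F.
  TTTTF
Step 3: 3 trees catch fire, 3 burn out
  TT.F.
  TTF..
  TTT..
  TT...
  TTTF.
Step 4: 3 trees catch fire, 3 burn out
  TT...
  TF...
  TTF..
  TT...
  TTF..
Step 5: 4 trees catch fire, 3 burn out
  TF...
  F....
  TF...
  TT...
  TF...

TF...
F....
TF...
TT...
TF...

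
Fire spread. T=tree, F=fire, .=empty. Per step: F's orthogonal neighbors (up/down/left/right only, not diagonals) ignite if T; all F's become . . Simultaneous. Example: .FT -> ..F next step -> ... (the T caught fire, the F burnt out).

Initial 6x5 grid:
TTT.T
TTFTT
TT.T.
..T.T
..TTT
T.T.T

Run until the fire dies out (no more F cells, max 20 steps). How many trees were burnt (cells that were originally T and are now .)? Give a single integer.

Answer: 11

Derivation:
Step 1: +3 fires, +1 burnt (F count now 3)
Step 2: +5 fires, +3 burnt (F count now 5)
Step 3: +3 fires, +5 burnt (F count now 3)
Step 4: +0 fires, +3 burnt (F count now 0)
Fire out after step 4
Initially T: 19, now '.': 22
Total burnt (originally-T cells now '.'): 11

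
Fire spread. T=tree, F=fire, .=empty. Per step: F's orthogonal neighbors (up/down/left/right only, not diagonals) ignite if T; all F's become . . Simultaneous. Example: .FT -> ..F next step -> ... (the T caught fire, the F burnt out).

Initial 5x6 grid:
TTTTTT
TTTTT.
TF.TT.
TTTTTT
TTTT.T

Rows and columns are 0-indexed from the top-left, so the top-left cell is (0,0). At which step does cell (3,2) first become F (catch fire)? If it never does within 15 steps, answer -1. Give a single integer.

Step 1: cell (3,2)='T' (+3 fires, +1 burnt)
Step 2: cell (3,2)='F' (+6 fires, +3 burnt)
  -> target ignites at step 2
Step 3: cell (3,2)='.' (+6 fires, +6 burnt)
Step 4: cell (3,2)='.' (+5 fires, +6 burnt)
Step 5: cell (3,2)='.' (+3 fires, +5 burnt)
Step 6: cell (3,2)='.' (+2 fires, +3 burnt)
Step 7: cell (3,2)='.' (+0 fires, +2 burnt)
  fire out at step 7

2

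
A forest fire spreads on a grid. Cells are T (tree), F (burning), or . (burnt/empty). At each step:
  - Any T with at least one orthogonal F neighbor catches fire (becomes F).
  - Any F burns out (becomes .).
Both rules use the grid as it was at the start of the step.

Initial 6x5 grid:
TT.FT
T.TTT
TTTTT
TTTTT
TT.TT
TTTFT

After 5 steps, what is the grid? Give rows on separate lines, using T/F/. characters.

Step 1: 5 trees catch fire, 2 burn out
  TT..F
  T.TFT
  TTTTT
  TTTTT
  TT.FT
  TTF.F
Step 2: 6 trees catch fire, 5 burn out
  TT...
  T.F.F
  TTTFT
  TTTFT
  TT..F
  TF...
Step 3: 6 trees catch fire, 6 burn out
  TT...
  T....
  TTF.F
  TTF.F
  TF...
  F....
Step 4: 3 trees catch fire, 6 burn out
  TT...
  T....
  TF...
  TF...
  F....
  .....
Step 5: 2 trees catch fire, 3 burn out
  TT...
  T....
  F....
  F....
  .....
  .....

TT...
T....
F....
F....
.....
.....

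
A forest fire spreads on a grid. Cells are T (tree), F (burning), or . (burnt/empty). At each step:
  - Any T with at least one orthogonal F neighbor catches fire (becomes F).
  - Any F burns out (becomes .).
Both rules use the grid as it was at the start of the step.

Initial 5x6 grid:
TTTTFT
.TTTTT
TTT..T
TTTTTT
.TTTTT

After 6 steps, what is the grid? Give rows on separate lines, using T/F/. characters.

Step 1: 3 trees catch fire, 1 burn out
  TTTF.F
  .TTTFT
  TTT..T
  TTTTTT
  .TTTTT
Step 2: 3 trees catch fire, 3 burn out
  TTF...
  .TTF.F
  TTT..T
  TTTTTT
  .TTTTT
Step 3: 3 trees catch fire, 3 burn out
  TF....
  .TF...
  TTT..F
  TTTTTT
  .TTTTT
Step 4: 4 trees catch fire, 3 burn out
  F.....
  .F....
  TTF...
  TTTTTF
  .TTTTT
Step 5: 4 trees catch fire, 4 burn out
  ......
  ......
  TF....
  TTFTF.
  .TTTTF
Step 6: 5 trees catch fire, 4 burn out
  ......
  ......
  F.....
  TF.F..
  .TFTF.

......
......
F.....
TF.F..
.TFTF.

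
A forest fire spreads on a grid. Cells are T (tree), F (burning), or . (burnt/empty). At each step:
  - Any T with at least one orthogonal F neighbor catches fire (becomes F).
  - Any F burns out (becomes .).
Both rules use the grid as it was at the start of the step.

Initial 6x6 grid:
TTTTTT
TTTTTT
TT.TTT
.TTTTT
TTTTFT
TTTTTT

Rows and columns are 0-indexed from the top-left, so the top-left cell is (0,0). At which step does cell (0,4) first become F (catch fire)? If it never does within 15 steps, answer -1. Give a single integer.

Step 1: cell (0,4)='T' (+4 fires, +1 burnt)
Step 2: cell (0,4)='T' (+6 fires, +4 burnt)
Step 3: cell (0,4)='T' (+6 fires, +6 burnt)
Step 4: cell (0,4)='F' (+6 fires, +6 burnt)
  -> target ignites at step 4
Step 5: cell (0,4)='.' (+5 fires, +6 burnt)
Step 6: cell (0,4)='.' (+3 fires, +5 burnt)
Step 7: cell (0,4)='.' (+2 fires, +3 burnt)
Step 8: cell (0,4)='.' (+1 fires, +2 burnt)
Step 9: cell (0,4)='.' (+0 fires, +1 burnt)
  fire out at step 9

4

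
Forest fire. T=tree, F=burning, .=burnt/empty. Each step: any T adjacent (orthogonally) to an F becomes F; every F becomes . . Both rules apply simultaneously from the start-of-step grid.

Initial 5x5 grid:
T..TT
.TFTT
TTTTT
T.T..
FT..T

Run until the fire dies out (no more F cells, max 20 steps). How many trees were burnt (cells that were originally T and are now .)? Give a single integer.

Answer: 13

Derivation:
Step 1: +5 fires, +2 burnt (F count now 5)
Step 2: +6 fires, +5 burnt (F count now 6)
Step 3: +2 fires, +6 burnt (F count now 2)
Step 4: +0 fires, +2 burnt (F count now 0)
Fire out after step 4
Initially T: 15, now '.': 23
Total burnt (originally-T cells now '.'): 13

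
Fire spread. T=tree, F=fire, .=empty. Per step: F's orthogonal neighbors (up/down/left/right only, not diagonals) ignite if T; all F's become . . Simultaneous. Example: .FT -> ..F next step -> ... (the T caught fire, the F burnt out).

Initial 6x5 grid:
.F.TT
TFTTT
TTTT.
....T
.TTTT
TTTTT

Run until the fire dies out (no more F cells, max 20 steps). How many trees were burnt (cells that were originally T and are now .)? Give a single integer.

Answer: 10

Derivation:
Step 1: +3 fires, +2 burnt (F count now 3)
Step 2: +3 fires, +3 burnt (F count now 3)
Step 3: +3 fires, +3 burnt (F count now 3)
Step 4: +1 fires, +3 burnt (F count now 1)
Step 5: +0 fires, +1 burnt (F count now 0)
Fire out after step 5
Initially T: 20, now '.': 20
Total burnt (originally-T cells now '.'): 10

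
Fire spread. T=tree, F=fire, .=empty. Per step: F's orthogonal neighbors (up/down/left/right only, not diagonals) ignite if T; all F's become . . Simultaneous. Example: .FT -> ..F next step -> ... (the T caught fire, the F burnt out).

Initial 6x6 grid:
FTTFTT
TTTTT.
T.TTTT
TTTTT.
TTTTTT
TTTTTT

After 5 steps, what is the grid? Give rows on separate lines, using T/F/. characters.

Step 1: 5 trees catch fire, 2 burn out
  .FF.FT
  FTTFT.
  T.TTTT
  TTTTT.
  TTTTTT
  TTTTTT
Step 2: 6 trees catch fire, 5 burn out
  .....F
  .FF.F.
  F.TFTT
  TTTTT.
  TTTTTT
  TTTTTT
Step 3: 4 trees catch fire, 6 burn out
  ......
  ......
  ..F.FT
  FTTFT.
  TTTTTT
  TTTTTT
Step 4: 6 trees catch fire, 4 burn out
  ......
  ......
  .....F
  .FF.F.
  FTTFTT
  TTTTTT
Step 5: 5 trees catch fire, 6 burn out
  ......
  ......
  ......
  ......
  .FF.FT
  FTTFTT

......
......
......
......
.FF.FT
FTTFTT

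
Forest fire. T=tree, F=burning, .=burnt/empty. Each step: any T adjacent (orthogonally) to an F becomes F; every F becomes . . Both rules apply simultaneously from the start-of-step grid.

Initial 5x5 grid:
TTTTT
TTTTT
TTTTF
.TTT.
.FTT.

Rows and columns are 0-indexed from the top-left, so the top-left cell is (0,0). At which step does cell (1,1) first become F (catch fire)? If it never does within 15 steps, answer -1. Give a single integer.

Step 1: cell (1,1)='T' (+4 fires, +2 burnt)
Step 2: cell (1,1)='T' (+7 fires, +4 burnt)
Step 3: cell (1,1)='F' (+4 fires, +7 burnt)
  -> target ignites at step 3
Step 4: cell (1,1)='.' (+3 fires, +4 burnt)
Step 5: cell (1,1)='.' (+1 fires, +3 burnt)
Step 6: cell (1,1)='.' (+0 fires, +1 burnt)
  fire out at step 6

3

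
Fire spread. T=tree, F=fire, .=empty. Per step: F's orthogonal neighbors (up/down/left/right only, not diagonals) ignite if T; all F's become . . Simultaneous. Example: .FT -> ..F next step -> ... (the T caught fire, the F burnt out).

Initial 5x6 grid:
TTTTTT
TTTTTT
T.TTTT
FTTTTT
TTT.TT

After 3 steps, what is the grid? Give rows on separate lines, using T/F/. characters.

Step 1: 3 trees catch fire, 1 burn out
  TTTTTT
  TTTTTT
  F.TTTT
  .FTTTT
  FTT.TT
Step 2: 3 trees catch fire, 3 burn out
  TTTTTT
  FTTTTT
  ..TTTT
  ..FTTT
  .FT.TT
Step 3: 5 trees catch fire, 3 burn out
  FTTTTT
  .FTTTT
  ..FTTT
  ...FTT
  ..F.TT

FTTTTT
.FTTTT
..FTTT
...FTT
..F.TT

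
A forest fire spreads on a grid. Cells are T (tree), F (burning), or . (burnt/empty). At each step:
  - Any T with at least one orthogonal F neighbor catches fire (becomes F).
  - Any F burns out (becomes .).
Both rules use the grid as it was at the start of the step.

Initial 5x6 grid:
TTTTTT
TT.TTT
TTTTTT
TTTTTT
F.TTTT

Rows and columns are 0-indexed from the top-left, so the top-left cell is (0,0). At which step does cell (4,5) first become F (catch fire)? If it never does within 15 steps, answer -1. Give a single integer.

Step 1: cell (4,5)='T' (+1 fires, +1 burnt)
Step 2: cell (4,5)='T' (+2 fires, +1 burnt)
Step 3: cell (4,5)='T' (+3 fires, +2 burnt)
Step 4: cell (4,5)='T' (+5 fires, +3 burnt)
Step 5: cell (4,5)='T' (+4 fires, +5 burnt)
Step 6: cell (4,5)='T' (+5 fires, +4 burnt)
Step 7: cell (4,5)='F' (+4 fires, +5 burnt)
  -> target ignites at step 7
Step 8: cell (4,5)='.' (+2 fires, +4 burnt)
Step 9: cell (4,5)='.' (+1 fires, +2 burnt)
Step 10: cell (4,5)='.' (+0 fires, +1 burnt)
  fire out at step 10

7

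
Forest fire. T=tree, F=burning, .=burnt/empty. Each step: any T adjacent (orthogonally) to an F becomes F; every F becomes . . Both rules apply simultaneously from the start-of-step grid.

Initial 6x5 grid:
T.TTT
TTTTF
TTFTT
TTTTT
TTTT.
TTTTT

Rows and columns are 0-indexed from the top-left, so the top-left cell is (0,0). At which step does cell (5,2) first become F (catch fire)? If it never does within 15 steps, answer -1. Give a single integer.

Step 1: cell (5,2)='T' (+7 fires, +2 burnt)
Step 2: cell (5,2)='T' (+8 fires, +7 burnt)
Step 3: cell (5,2)='F' (+5 fires, +8 burnt)
  -> target ignites at step 3
Step 4: cell (5,2)='.' (+4 fires, +5 burnt)
Step 5: cell (5,2)='.' (+2 fires, +4 burnt)
Step 6: cell (5,2)='.' (+0 fires, +2 burnt)
  fire out at step 6

3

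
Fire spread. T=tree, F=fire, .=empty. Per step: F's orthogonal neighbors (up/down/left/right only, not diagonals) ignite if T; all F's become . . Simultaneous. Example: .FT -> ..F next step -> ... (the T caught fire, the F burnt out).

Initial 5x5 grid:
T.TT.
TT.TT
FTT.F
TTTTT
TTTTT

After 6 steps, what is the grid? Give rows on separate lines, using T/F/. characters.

Step 1: 5 trees catch fire, 2 burn out
  T.TT.
  FT.TF
  .FT..
  FTTTF
  TTTTT
Step 2: 8 trees catch fire, 5 burn out
  F.TT.
  .F.F.
  ..F..
  .FTF.
  FTTTF
Step 3: 4 trees catch fire, 8 burn out
  ..TF.
  .....
  .....
  ..F..
  .FTF.
Step 4: 2 trees catch fire, 4 burn out
  ..F..
  .....
  .....
  .....
  ..F..
Step 5: 0 trees catch fire, 2 burn out
  .....
  .....
  .....
  .....
  .....
Step 6: 0 trees catch fire, 0 burn out
  .....
  .....
  .....
  .....
  .....

.....
.....
.....
.....
.....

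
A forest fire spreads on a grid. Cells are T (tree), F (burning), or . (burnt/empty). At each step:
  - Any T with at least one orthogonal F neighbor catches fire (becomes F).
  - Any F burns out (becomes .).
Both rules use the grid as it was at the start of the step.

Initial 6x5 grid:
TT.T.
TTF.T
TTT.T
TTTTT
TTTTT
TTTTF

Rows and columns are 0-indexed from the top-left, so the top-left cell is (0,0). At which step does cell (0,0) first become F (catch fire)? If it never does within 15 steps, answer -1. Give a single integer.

Step 1: cell (0,0)='T' (+4 fires, +2 burnt)
Step 2: cell (0,0)='T' (+7 fires, +4 burnt)
Step 3: cell (0,0)='F' (+7 fires, +7 burnt)
  -> target ignites at step 3
Step 4: cell (0,0)='.' (+4 fires, +7 burnt)
Step 5: cell (0,0)='.' (+1 fires, +4 burnt)
Step 6: cell (0,0)='.' (+0 fires, +1 burnt)
  fire out at step 6

3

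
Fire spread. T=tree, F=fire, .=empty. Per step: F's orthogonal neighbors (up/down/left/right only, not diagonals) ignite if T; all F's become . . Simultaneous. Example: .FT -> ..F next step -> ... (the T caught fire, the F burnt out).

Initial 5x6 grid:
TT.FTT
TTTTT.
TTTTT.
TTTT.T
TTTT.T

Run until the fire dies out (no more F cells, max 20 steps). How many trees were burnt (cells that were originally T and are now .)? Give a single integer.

Step 1: +2 fires, +1 burnt (F count now 2)
Step 2: +4 fires, +2 burnt (F count now 4)
Step 3: +4 fires, +4 burnt (F count now 4)
Step 4: +5 fires, +4 burnt (F count now 5)
Step 5: +4 fires, +5 burnt (F count now 4)
Step 6: +2 fires, +4 burnt (F count now 2)
Step 7: +1 fires, +2 burnt (F count now 1)
Step 8: +0 fires, +1 burnt (F count now 0)
Fire out after step 8
Initially T: 24, now '.': 28
Total burnt (originally-T cells now '.'): 22

Answer: 22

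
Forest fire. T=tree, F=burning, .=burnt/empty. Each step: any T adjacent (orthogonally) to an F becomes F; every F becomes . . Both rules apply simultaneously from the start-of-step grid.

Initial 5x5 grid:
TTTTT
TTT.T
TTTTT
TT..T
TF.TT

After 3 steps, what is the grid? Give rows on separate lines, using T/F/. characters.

Step 1: 2 trees catch fire, 1 burn out
  TTTTT
  TTT.T
  TTTTT
  TF..T
  F..TT
Step 2: 2 trees catch fire, 2 burn out
  TTTTT
  TTT.T
  TFTTT
  F...T
  ...TT
Step 3: 3 trees catch fire, 2 burn out
  TTTTT
  TFT.T
  F.FTT
  ....T
  ...TT

TTTTT
TFT.T
F.FTT
....T
...TT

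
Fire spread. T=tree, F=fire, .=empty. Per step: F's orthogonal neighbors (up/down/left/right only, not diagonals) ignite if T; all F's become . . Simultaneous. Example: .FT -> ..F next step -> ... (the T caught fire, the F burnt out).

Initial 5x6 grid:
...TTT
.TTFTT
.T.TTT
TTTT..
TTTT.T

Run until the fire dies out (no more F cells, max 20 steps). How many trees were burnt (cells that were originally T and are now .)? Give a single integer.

Answer: 19

Derivation:
Step 1: +4 fires, +1 burnt (F count now 4)
Step 2: +5 fires, +4 burnt (F count now 5)
Step 3: +5 fires, +5 burnt (F count now 5)
Step 4: +2 fires, +5 burnt (F count now 2)
Step 5: +2 fires, +2 burnt (F count now 2)
Step 6: +1 fires, +2 burnt (F count now 1)
Step 7: +0 fires, +1 burnt (F count now 0)
Fire out after step 7
Initially T: 20, now '.': 29
Total burnt (originally-T cells now '.'): 19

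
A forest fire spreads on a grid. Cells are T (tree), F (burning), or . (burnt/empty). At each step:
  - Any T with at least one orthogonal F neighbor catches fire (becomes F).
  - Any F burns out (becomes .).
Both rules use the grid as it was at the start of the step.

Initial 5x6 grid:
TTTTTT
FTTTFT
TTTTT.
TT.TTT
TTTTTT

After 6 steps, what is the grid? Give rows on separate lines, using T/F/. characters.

Step 1: 7 trees catch fire, 2 burn out
  FTTTFT
  .FTF.F
  FTTTF.
  TT.TTT
  TTTTTT
Step 2: 8 trees catch fire, 7 burn out
  .FTF.F
  ..F...
  .FTF..
  FT.TFT
  TTTTTT
Step 3: 7 trees catch fire, 8 burn out
  ..F...
  ......
  ..F...
  .F.F.F
  FTTTFT
Step 4: 3 trees catch fire, 7 burn out
  ......
  ......
  ......
  ......
  .FTF.F
Step 5: 1 trees catch fire, 3 burn out
  ......
  ......
  ......
  ......
  ..F...
Step 6: 0 trees catch fire, 1 burn out
  ......
  ......
  ......
  ......
  ......

......
......
......
......
......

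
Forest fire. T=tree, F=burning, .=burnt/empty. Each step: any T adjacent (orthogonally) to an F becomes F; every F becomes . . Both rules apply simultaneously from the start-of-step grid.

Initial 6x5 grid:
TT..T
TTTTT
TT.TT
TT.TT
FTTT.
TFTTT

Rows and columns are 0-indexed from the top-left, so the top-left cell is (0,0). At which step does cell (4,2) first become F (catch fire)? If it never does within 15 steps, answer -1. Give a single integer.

Step 1: cell (4,2)='T' (+4 fires, +2 burnt)
Step 2: cell (4,2)='F' (+4 fires, +4 burnt)
  -> target ignites at step 2
Step 3: cell (4,2)='.' (+4 fires, +4 burnt)
Step 4: cell (4,2)='.' (+3 fires, +4 burnt)
Step 5: cell (4,2)='.' (+4 fires, +3 burnt)
Step 6: cell (4,2)='.' (+2 fires, +4 burnt)
Step 7: cell (4,2)='.' (+1 fires, +2 burnt)
Step 8: cell (4,2)='.' (+1 fires, +1 burnt)
Step 9: cell (4,2)='.' (+0 fires, +1 burnt)
  fire out at step 9

2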